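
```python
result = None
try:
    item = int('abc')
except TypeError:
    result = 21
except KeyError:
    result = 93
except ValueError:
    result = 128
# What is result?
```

Step-by-step execution trace:
1. `item = int('abc')` raises ValueError.
2. `except TypeError` does not match ValueError; skipped.
3. `except KeyError` does not match ValueError; skipped.
4. `except ValueError` matches → result = 128.
Result: 128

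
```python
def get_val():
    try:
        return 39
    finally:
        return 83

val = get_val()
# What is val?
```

Step-by-step execution trace:
1. `get_val()` enters try: `return 39` sets pending return value 39.
2. Before returning, `finally: return 83` runs and overrides the pending return.
3. get_val() returns 83 → val = 83.
Result: 83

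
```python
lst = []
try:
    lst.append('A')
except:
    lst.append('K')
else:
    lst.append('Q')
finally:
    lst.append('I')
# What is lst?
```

Step-by-step execution trace:
1. try: `lst.append('A')` → lst = ['A']. No exception raised.
2. `except` is skipped.
3. `else` runs: `lst.append('Q')` → lst = ['A', 'Q'].
4. `finally` always runs: `lst.append('I')` → lst = ['A', 'Q', 'I'].
Result: ['A', 'Q', 'I']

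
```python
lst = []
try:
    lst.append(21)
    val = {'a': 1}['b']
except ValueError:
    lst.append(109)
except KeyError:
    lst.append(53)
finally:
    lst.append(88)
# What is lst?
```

Step-by-step execution trace:
1. try: `lst.append(21)` → lst = [21].
2. `val = {'a': 1}['b']` raises KeyError.
3. `except ValueError` does not match KeyError; skipped.
4. `except KeyError` matches → `lst.append(53)` → lst = [21, 53].
5. finally always runs: `lst.append(88)` → lst = [21, 53, 88].
Result: [21, 53, 88]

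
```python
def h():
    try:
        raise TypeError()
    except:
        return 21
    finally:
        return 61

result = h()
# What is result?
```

Step-by-step execution trace:
1. `h()` enters try: `raise TypeError()` raises TypeError.
2. bare `except` matches → `return 21` sets pending return value 21.
3. Before returning, `finally: return 61` runs and overrides the pending return.
4. h() returns 61 → result = 61.
Result: 61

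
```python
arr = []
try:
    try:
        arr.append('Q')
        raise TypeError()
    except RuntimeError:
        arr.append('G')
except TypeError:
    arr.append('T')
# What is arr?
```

Step-by-step execution trace:
1. Inner try: `arr.append('Q')` → arr = ['Q'].
2. `raise TypeError()` raises TypeError.
3. Inner `except RuntimeError` does not match TypeError; exception propagates to outer try.
4. Outer `except TypeError` matches → `arr.append('T')` → arr = ['Q', 'T'].
Result: ['Q', 'T']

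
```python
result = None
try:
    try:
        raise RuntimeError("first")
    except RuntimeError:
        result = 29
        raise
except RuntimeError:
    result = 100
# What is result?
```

Step-by-step execution trace:
1. Inner try: `raise RuntimeError("first")` raises RuntimeError.
2. Inner `except RuntimeError` matches → result = 29.
3. bare `raise` re-raises the same RuntimeError.
4. Outer `except RuntimeError` matches → result = 100.
Result: 100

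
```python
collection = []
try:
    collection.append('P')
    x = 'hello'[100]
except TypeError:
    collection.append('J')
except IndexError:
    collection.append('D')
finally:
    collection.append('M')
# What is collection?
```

Step-by-step execution trace:
1. try: `collection.append('P')` → collection = ['P'].
2. `x = 'hello'[100]` raises IndexError.
3. `except TypeError` does not match IndexError; skipped.
4. `except IndexError` matches → `collection.append('D')` → collection = ['P', 'D'].
5. finally always runs: `collection.append('M')` → collection = ['P', 'D', 'M'].
Result: ['P', 'D', 'M']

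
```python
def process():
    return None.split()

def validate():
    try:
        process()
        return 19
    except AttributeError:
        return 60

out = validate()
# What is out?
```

Step-by-step execution trace:
1. `validate()` calls `process()`.
2. `process()` evaluates `None.split()`, which raises AttributeError; it propagates to the caller.
3. `return 19` is not reached.
4. `except AttributeError` in validate matches → returns 60.
5. out = 60.
Result: 60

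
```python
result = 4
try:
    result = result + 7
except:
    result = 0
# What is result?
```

Step-by-step execution trace:
1. result starts at 4.
2. try: `result = result + 7` → result = 11. No exception raised.
3. `except` is skipped.
Result: 11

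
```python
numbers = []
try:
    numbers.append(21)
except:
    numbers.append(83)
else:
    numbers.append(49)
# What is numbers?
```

Step-by-step execution trace:
1. try: `numbers.append(21)` → numbers = [21]. No exception raised.
2. `except` is skipped.
3. `else` runs (try completed without exception): `numbers.append(49)` → numbers = [21, 49].
Result: [21, 49]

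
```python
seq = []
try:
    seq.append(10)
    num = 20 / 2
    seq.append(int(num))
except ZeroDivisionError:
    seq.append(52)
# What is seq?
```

Step-by-step execution trace:
1. try: `seq.append(10)` → seq = [10].
2. `num = 20 / 2` → num = 10.0. No exception raised.
3. `seq.append(int(num))` → seq = [10, 10].
4. `except ZeroDivisionError` is skipped (no exception was raised).
Result: [10, 10]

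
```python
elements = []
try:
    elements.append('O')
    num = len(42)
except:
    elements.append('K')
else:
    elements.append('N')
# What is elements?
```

Step-by-step execution trace:
1. try: `elements.append('O')` → elements = ['O'].
2. `num = len(42)` raises TypeError.
3. bare `except` matches → `elements.append('K')` → elements = ['O', 'K'].
4. `else` is skipped (an exception was raised).
Result: ['O', 'K']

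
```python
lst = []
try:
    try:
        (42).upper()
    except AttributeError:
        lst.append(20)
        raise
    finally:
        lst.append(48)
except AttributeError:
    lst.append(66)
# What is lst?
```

Step-by-step execution trace:
1. Inner try: `(42).upper()` raises AttributeError.
2. Inner `except AttributeError` matches → `lst.append(20)` → lst = [20].
3. bare `raise` re-raises AttributeError.
4. Inner `finally` runs during unwinding: `lst.append(48)` → lst = [20, 48].
5. Outer `except AttributeError` matches → `lst.append(66)` → lst = [20, 48, 66].
Result: [20, 48, 66]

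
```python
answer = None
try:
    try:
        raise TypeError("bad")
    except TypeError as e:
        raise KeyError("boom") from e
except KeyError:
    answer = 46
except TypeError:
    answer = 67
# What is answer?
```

Step-by-step execution trace:
1. Inner try raises TypeError; inner `except TypeError as e` catches it.
2. `raise KeyError(...) from e` raises KeyError (TypeError is attached as __cause__, but only KeyError is active).
3. Outer `except KeyError` matches → answer = 46.
4. `except TypeError` is not reached.
Result: 46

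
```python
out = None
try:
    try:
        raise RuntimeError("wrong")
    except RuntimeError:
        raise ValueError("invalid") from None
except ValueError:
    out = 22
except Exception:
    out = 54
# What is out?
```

Step-by-step execution trace:
1. Inner try raises RuntimeError; inner `except RuntimeError` catches it.
2. `raise ValueError(...) from None` raises ValueError (from None suppresses __context__, but the active exception is still ValueError).
3. Outer `except ValueError` matches → out = 22.
4. `except Exception` is not reached.
Result: 22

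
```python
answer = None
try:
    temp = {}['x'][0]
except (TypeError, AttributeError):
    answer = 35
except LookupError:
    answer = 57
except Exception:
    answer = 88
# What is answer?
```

Step-by-step execution trace:
1. `temp = {}['x'][0]` raises KeyError.
2. `except (TypeError, AttributeError)` does not match KeyError; skipped.
3. `except LookupError` matches (KeyError is a subclass of LookupError) → answer = 57.
4. `except Exception` is not reached.
Result: 57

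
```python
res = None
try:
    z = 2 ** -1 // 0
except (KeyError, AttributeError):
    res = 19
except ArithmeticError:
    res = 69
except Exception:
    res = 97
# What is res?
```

Step-by-step execution trace:
1. `z = 2 ** -1 // 0` raises ZeroDivisionError.
2. `except (KeyError, AttributeError)` does not match ZeroDivisionError; skipped.
3. `except ArithmeticError` matches (ZeroDivisionError is a subclass of ArithmeticError) → res = 69.
4. `except Exception` is not reached.
Result: 69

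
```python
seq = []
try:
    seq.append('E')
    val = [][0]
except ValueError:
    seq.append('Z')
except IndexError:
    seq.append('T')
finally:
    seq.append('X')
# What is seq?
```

Step-by-step execution trace:
1. try: `seq.append('E')` → seq = ['E'].
2. `val = [][0]` raises IndexError.
3. `except ValueError` does not match IndexError; skipped.
4. `except IndexError` matches → `seq.append('T')` → seq = ['E', 'T'].
5. finally always runs: `seq.append('X')` → seq = ['E', 'T', 'X'].
Result: ['E', 'T', 'X']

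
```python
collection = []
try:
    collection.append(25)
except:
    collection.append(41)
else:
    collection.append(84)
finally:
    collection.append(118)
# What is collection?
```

Step-by-step execution trace:
1. try: `collection.append(25)` → collection = [25]. No exception raised.
2. `except` is skipped.
3. `else` runs: `collection.append(84)` → collection = [25, 84].
4. `finally` always runs: `collection.append(118)` → collection = [25, 84, 118].
Result: [25, 84, 118]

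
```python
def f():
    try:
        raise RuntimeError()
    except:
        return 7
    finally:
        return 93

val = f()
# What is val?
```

Step-by-step execution trace:
1. `f()` enters try: `raise RuntimeError()` raises RuntimeError.
2. bare `except` matches → `return 7` sets pending return value 7.
3. Before returning, `finally: return 93` runs and overrides the pending return.
4. f() returns 93 → val = 93.
Result: 93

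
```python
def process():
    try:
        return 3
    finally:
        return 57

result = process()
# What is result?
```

Step-by-step execution trace:
1. `process()` enters try: `return 3` sets pending return value 3.
2. Before returning, `finally: return 57` runs and overrides the pending return.
3. process() returns 57 → result = 57.
Result: 57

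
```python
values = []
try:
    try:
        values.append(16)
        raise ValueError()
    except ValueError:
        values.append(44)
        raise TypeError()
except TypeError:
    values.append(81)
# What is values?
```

Step-by-step execution trace:
1. Inner try: `values.append(16)` → values = [16].
2. `raise ValueError()` raises ValueError.
3. Inner `except ValueError` matches → `values.append(44)` → values = [16, 44].
4. `raise TypeError()` raises TypeError; propagates to outer try.
5. Outer `except TypeError` matches → `values.append(81)` → values = [16, 44, 81].
Result: [16, 44, 81]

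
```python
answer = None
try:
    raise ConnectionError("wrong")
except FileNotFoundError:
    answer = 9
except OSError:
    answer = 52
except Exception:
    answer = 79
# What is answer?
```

Step-by-step execution trace:
1. `raise ConnectionError(...)` raises ConnectionError.
2. `except FileNotFoundError` does not match (ConnectionError is not a subclass of FileNotFoundError); skipped.
3. `except OSError` matches (ConnectionError is a subclass of OSError) → answer = 52.
4. `except Exception` is not reached.
Result: 52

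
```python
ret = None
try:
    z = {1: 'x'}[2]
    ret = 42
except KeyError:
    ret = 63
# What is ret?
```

Step-by-step execution trace:
1. `z = {1: 'x'}[2]` raises KeyError.
2. `ret = 42` is not reached.
3. `except KeyError` matches → ret = 63.
Result: 63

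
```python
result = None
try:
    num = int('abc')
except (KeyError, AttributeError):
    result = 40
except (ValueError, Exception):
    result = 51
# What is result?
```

Step-by-step execution trace:
1. `num = int('abc')` raises ValueError.
2. `except (KeyError, AttributeError)` does not match ValueError; skipped.
3. `except (ValueError, Exception)` matches (ValueError is in the tuple) → result = 51.
Result: 51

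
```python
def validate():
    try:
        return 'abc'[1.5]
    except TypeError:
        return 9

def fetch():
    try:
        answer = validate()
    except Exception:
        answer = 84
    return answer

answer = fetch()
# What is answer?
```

Step-by-step execution trace:
1. `fetch()` calls `validate()`.
2. In validate: `'abc'[1.5]` raises TypeError; `except TypeError` catches it → returns 9.
3. In fetch: `answer = validate()` → answer = 9. No exception reaches fetch.
4. `except Exception` is skipped; fetch returns 9.
5. answer = 9.
Result: 9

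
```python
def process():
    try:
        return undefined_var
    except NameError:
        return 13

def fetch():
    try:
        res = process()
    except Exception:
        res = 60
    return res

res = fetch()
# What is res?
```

Step-by-step execution trace:
1. `fetch()` calls `process()`.
2. In process: `undefined_var` raises NameError; `except NameError` catches it → returns 13.
3. In fetch: `res = process()` → res = 13. No exception reaches fetch.
4. `except Exception` is skipped; fetch returns 13.
5. res = 13.
Result: 13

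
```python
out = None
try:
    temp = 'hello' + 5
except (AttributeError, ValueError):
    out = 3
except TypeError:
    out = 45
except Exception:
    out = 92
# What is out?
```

Step-by-step execution trace:
1. `temp = 'hello' + 5` raises TypeError.
2. `except (AttributeError, ValueError)` does not match TypeError; skipped.
3. `except TypeError` matches (exact type match) → out = 45.
4. `except Exception` is not reached.
Result: 45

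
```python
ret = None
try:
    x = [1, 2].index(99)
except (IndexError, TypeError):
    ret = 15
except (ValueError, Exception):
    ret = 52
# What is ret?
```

Step-by-step execution trace:
1. `x = [1, 2].index(99)` raises ValueError.
2. `except (IndexError, TypeError)` does not match ValueError; skipped.
3. `except (ValueError, Exception)` matches (ValueError is in the tuple) → ret = 52.
Result: 52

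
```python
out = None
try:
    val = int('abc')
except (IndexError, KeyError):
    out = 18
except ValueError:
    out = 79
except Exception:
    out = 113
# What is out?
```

Step-by-step execution trace:
1. `val = int('abc')` raises ValueError.
2. `except (IndexError, KeyError)` does not match ValueError; skipped.
3. `except ValueError` matches (exact type match) → out = 79.
4. `except Exception` is not reached.
Result: 79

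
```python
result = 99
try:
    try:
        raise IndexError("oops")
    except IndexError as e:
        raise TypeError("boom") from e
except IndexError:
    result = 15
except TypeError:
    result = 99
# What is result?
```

Step-by-step execution trace:
1. Inner try raises IndexError; inner `except IndexError as e` catches it.
2. `raise TypeError(...) from e` raises TypeError (IndexError is attached as __cause__, but only TypeError is active).
3. Outer `except IndexError` does not match TypeError; skipped.
4. Outer `except TypeError` matches → result = 99.
Result: 99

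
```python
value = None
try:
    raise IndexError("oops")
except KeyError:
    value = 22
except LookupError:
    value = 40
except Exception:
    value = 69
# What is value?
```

Step-by-step execution trace:
1. `raise IndexError(...)` raises IndexError.
2. `except KeyError` does not match (IndexError is not a subclass of KeyError); skipped.
3. `except LookupError` matches (IndexError is a subclass of LookupError) → value = 40.
4. `except Exception` is not reached.
Result: 40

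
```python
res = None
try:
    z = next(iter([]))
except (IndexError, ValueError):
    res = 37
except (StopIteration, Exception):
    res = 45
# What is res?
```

Step-by-step execution trace:
1. `z = next(iter([]))` raises StopIteration.
2. `except (IndexError, ValueError)` does not match StopIteration; skipped.
3. `except (StopIteration, Exception)` matches (StopIteration is in the tuple) → res = 45.
Result: 45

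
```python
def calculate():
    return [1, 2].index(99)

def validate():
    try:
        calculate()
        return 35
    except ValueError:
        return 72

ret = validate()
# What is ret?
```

Step-by-step execution trace:
1. `validate()` calls `calculate()`.
2. `calculate()` evaluates `[1, 2].index(99)`, which raises ValueError; it propagates to the caller.
3. `return 35` is not reached.
4. `except ValueError` in validate matches → returns 72.
5. ret = 72.
Result: 72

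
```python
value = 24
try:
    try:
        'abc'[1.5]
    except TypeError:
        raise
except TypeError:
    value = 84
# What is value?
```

Step-by-step execution trace:
1. Inner try: `'abc'[1.5]` raises TypeError.
2. Inner `except TypeError` matches; bare `raise` re-raises the same TypeError.
3. Outer `except TypeError` matches → value = 84.
Result: 84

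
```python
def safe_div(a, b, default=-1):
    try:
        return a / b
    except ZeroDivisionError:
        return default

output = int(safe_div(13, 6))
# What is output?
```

Step-by-step execution trace:
1. `safe_div(13, 6)` enters try: `return 13 / 6` → returns 2.1666666666666665. No exception raised.
2. `except ZeroDivisionError` is skipped.
3. `int(2.1666666666666665)` → 2 → output = 2.
Result: 2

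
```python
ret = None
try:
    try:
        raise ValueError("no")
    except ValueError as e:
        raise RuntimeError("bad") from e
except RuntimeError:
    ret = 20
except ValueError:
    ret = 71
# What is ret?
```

Step-by-step execution trace:
1. Inner try raises ValueError; inner `except ValueError as e` catches it.
2. `raise RuntimeError(...) from e` raises RuntimeError (ValueError is attached as __cause__, but only RuntimeError is active).
3. Outer `except RuntimeError` matches → ret = 20.
4. `except ValueError` is not reached.
Result: 20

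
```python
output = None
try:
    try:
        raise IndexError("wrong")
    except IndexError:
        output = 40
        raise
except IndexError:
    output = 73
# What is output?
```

Step-by-step execution trace:
1. Inner try: `raise IndexError("wrong")` raises IndexError.
2. Inner `except IndexError` matches → output = 40.
3. bare `raise` re-raises the same IndexError.
4. Outer `except IndexError` matches → output = 73.
Result: 73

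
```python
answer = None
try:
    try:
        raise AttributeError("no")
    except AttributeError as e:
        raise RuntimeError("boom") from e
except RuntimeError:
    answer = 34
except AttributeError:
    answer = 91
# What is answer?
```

Step-by-step execution trace:
1. Inner try raises AttributeError; inner `except AttributeError as e` catches it.
2. `raise RuntimeError(...) from e` raises RuntimeError (AttributeError is attached as __cause__, but only RuntimeError is active).
3. Outer `except RuntimeError` matches → answer = 34.
4. `except AttributeError` is not reached.
Result: 34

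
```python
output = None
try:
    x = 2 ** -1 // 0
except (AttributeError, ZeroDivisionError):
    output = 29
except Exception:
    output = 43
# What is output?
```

Step-by-step execution trace:
1. `x = 2 ** -1 // 0` raises ZeroDivisionError.
2. `except (AttributeError, ZeroDivisionError)` matches (ZeroDivisionError is in the tuple) → output = 29.
3. `except Exception` is not reached.
Result: 29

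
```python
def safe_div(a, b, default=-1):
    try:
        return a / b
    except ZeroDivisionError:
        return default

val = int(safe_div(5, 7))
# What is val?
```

Step-by-step execution trace:
1. `safe_div(5, 7)` enters try: `return 5 / 7` → returns 0.7142857142857143. No exception raised.
2. `except ZeroDivisionError` is skipped.
3. `int(0.7142857142857143)` → 0 → val = 0.
Result: 0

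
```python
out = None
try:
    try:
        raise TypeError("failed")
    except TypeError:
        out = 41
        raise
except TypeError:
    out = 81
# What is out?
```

Step-by-step execution trace:
1. Inner try: `raise TypeError("failed")` raises TypeError.
2. Inner `except TypeError` matches → out = 41.
3. bare `raise` re-raises the same TypeError.
4. Outer `except TypeError` matches → out = 81.
Result: 81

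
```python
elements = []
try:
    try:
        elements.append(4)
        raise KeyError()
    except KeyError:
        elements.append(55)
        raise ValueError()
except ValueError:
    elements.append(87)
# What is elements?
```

Step-by-step execution trace:
1. Inner try: `elements.append(4)` → elements = [4].
2. `raise KeyError()` raises KeyError.
3. Inner `except KeyError` matches → `elements.append(55)` → elements = [4, 55].
4. `raise ValueError()` raises ValueError; propagates to outer try.
5. Outer `except ValueError` matches → `elements.append(87)` → elements = [4, 55, 87].
Result: [4, 55, 87]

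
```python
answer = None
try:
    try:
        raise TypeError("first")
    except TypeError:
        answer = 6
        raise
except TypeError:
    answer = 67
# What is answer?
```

Step-by-step execution trace:
1. Inner try: `raise TypeError("first")` raises TypeError.
2. Inner `except TypeError` matches → answer = 6.
3. bare `raise` re-raises the same TypeError.
4. Outer `except TypeError` matches → answer = 67.
Result: 67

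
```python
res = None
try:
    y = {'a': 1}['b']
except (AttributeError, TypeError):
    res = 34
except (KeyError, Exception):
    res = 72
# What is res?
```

Step-by-step execution trace:
1. `y = {'a': 1}['b']` raises KeyError.
2. `except (AttributeError, TypeError)` does not match KeyError; skipped.
3. `except (KeyError, Exception)` matches (KeyError is in the tuple) → res = 72.
Result: 72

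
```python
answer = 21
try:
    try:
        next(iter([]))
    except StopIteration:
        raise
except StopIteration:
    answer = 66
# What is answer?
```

Step-by-step execution trace:
1. Inner try: `next(iter([]))` raises StopIteration.
2. Inner `except StopIteration` matches; bare `raise` re-raises the same StopIteration.
3. Outer `except StopIteration` matches → answer = 66.
Result: 66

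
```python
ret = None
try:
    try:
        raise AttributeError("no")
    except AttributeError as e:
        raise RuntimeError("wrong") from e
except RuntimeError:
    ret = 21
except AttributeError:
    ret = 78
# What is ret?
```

Step-by-step execution trace:
1. Inner try raises AttributeError; inner `except AttributeError as e` catches it.
2. `raise RuntimeError(...) from e` raises RuntimeError (AttributeError is attached as __cause__, but only RuntimeError is active).
3. Outer `except RuntimeError` matches → ret = 21.
4. `except AttributeError` is not reached.
Result: 21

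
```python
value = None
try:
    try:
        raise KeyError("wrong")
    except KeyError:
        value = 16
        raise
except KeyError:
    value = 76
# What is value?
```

Step-by-step execution trace:
1. Inner try: `raise KeyError("wrong")` raises KeyError.
2. Inner `except KeyError` matches → value = 16.
3. bare `raise` re-raises the same KeyError.
4. Outer `except KeyError` matches → value = 76.
Result: 76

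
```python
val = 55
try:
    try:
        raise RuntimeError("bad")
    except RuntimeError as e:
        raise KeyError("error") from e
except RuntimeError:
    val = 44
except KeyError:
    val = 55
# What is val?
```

Step-by-step execution trace:
1. Inner try raises RuntimeError; inner `except RuntimeError as e` catches it.
2. `raise KeyError(...) from e` raises KeyError (RuntimeError is attached as __cause__, but only KeyError is active).
3. Outer `except RuntimeError` does not match KeyError; skipped.
4. Outer `except KeyError` matches → val = 55.
Result: 55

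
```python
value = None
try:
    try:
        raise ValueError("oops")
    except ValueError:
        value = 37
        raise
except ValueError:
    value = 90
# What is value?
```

Step-by-step execution trace:
1. Inner try: `raise ValueError("oops")` raises ValueError.
2. Inner `except ValueError` matches → value = 37.
3. bare `raise` re-raises the same ValueError.
4. Outer `except ValueError` matches → value = 90.
Result: 90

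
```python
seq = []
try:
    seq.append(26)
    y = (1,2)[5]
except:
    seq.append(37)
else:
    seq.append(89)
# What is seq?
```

Step-by-step execution trace:
1. try: `seq.append(26)` → seq = [26].
2. `y = (1,2)[5]` raises IndexError.
3. bare `except` matches → `seq.append(37)` → seq = [26, 37].
4. `else` is skipped (an exception was raised).
Result: [26, 37]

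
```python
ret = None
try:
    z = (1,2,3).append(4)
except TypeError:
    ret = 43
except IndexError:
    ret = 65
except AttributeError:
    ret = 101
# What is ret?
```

Step-by-step execution trace:
1. `z = (1,2,3).append(4)` raises AttributeError.
2. `except TypeError` does not match AttributeError; skipped.
3. `except IndexError` does not match AttributeError; skipped.
4. `except AttributeError` matches → ret = 101.
Result: 101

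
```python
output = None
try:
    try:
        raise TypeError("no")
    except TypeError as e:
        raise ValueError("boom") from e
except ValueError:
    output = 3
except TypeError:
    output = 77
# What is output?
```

Step-by-step execution trace:
1. Inner try raises TypeError; inner `except TypeError as e` catches it.
2. `raise ValueError(...) from e` raises ValueError (TypeError is attached as __cause__, but only ValueError is active).
3. Outer `except ValueError` matches → output = 3.
4. `except TypeError` is not reached.
Result: 3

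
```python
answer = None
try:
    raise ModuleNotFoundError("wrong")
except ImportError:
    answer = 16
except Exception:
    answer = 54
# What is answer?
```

Step-by-step execution trace:
1. `raise ModuleNotFoundError(...)` raises ModuleNotFoundError.
2. `except ImportError` matches (ModuleNotFoundError is a subclass of ImportError) → answer = 16.
3. `except Exception` is not reached.
Result: 16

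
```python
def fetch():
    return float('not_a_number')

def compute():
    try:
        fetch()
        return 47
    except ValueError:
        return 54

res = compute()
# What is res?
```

Step-by-step execution trace:
1. `compute()` calls `fetch()`.
2. `fetch()` evaluates `float('not_a_number')`, which raises ValueError; it propagates to the caller.
3. `return 47` is not reached.
4. `except ValueError` in compute matches → returns 54.
5. res = 54.
Result: 54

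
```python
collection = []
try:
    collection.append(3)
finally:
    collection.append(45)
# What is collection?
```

Step-by-step execution trace:
1. try: `collection.append(3)` → collection = [3].
2. The try body completes without raising.
3. finally always runs: `collection.append(45)` → collection = [3, 45].
Result: [3, 45]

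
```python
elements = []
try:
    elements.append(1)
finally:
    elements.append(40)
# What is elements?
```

Step-by-step execution trace:
1. try: `elements.append(1)` → elements = [1].
2. The try body completes without raising.
3. finally always runs: `elements.append(40)` → elements = [1, 40].
Result: [1, 40]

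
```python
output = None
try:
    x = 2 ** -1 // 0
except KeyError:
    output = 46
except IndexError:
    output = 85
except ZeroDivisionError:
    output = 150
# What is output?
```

Step-by-step execution trace:
1. `x = 2 ** -1 // 0` raises ZeroDivisionError.
2. `except KeyError` does not match ZeroDivisionError; skipped.
3. `except IndexError` does not match ZeroDivisionError; skipped.
4. `except ZeroDivisionError` matches → output = 150.
Result: 150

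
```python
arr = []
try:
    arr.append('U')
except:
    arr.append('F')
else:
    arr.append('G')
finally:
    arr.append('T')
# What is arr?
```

Step-by-step execution trace:
1. try: `arr.append('U')` → arr = ['U']. No exception raised.
2. `except` is skipped.
3. `else` runs: `arr.append('G')` → arr = ['U', 'G'].
4. `finally` always runs: `arr.append('T')` → arr = ['U', 'G', 'T'].
Result: ['U', 'G', 'T']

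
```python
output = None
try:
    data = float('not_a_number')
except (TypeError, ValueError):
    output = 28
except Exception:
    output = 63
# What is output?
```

Step-by-step execution trace:
1. `data = float('not_a_number')` raises ValueError.
2. `except (TypeError, ValueError)` matches (ValueError is in the tuple) → output = 28.
3. `except Exception` is not reached.
Result: 28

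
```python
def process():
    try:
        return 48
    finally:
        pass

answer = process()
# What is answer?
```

Step-by-step execution trace:
1. `process()` enters try: `return 48` sets pending return value 48.
2. Before returning, `finally: pass` runs (no effect).
3. process() returns 48 → answer = 48.
Result: 48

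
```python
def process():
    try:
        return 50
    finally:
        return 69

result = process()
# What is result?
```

Step-by-step execution trace:
1. `process()` enters try: `return 50` sets pending return value 50.
2. Before returning, `finally: return 69` runs and overrides the pending return.
3. process() returns 69 → result = 69.
Result: 69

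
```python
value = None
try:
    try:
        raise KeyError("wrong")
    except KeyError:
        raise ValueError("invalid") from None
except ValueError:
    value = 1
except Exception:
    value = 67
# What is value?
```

Step-by-step execution trace:
1. Inner try raises KeyError; inner `except KeyError` catches it.
2. `raise ValueError(...) from None` raises ValueError (from None suppresses __context__, but the active exception is still ValueError).
3. Outer `except ValueError` matches → value = 1.
4. `except Exception` is not reached.
Result: 1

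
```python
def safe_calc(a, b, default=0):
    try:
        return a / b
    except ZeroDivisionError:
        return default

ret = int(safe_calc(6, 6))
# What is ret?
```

Step-by-step execution trace:
1. `safe_calc(6, 6)` enters try: `return 6 / 6` → returns 1.0. No exception raised.
2. `except ZeroDivisionError` is skipped.
3. `int(1.0)` → 1 → ret = 1.
Result: 1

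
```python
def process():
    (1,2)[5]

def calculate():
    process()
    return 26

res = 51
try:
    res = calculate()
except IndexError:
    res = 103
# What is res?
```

Step-by-step execution trace:
1. res starts at 51.
2. try: `calculate()` calls `process()`.
3. `process()` evaluates `(1,2)[5]`, which raises IndexError; it propagates through calculate (uncaught).
4. `return 26` in calculate is not reached; the assignment to res does not complete.
5. `except IndexError` matches → res = 103.
Result: 103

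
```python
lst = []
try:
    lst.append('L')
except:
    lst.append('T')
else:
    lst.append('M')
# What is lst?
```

Step-by-step execution trace:
1. try: `lst.append('L')` → lst = ['L']. No exception raised.
2. `except` is skipped.
3. `else` runs (try completed without exception): `lst.append('M')` → lst = ['L', 'M'].
Result: ['L', 'M']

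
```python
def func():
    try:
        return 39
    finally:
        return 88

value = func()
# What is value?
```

Step-by-step execution trace:
1. `func()` enters try: `return 39` sets pending return value 39.
2. Before returning, `finally: return 88` runs and overrides the pending return.
3. func() returns 88 → value = 88.
Result: 88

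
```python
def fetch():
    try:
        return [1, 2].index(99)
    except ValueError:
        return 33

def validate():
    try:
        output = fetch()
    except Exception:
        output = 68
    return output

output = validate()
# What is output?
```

Step-by-step execution trace:
1. `validate()` calls `fetch()`.
2. In fetch: `[1, 2].index(99)` raises ValueError; `except ValueError` catches it → returns 33.
3. In validate: `output = fetch()` → output = 33. No exception reaches validate.
4. `except Exception` is skipped; validate returns 33.
5. output = 33.
Result: 33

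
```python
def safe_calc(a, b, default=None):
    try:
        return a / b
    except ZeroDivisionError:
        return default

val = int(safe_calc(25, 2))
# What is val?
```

Step-by-step execution trace:
1. `safe_calc(25, 2)` enters try: `return 25 / 2` → returns 12.5. No exception raised.
2. `except ZeroDivisionError` is skipped.
3. `int(12.5)` → 12 → val = 12.
Result: 12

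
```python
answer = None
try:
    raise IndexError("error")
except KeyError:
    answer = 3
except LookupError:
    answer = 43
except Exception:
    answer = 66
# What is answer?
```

Step-by-step execution trace:
1. `raise IndexError(...)` raises IndexError.
2. `except KeyError` does not match (IndexError is not a subclass of KeyError); skipped.
3. `except LookupError` matches (IndexError is a subclass of LookupError) → answer = 43.
4. `except Exception` is not reached.
Result: 43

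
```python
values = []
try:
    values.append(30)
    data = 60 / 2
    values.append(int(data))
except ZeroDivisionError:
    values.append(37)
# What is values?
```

Step-by-step execution trace:
1. try: `values.append(30)` → values = [30].
2. `data = 60 / 2` → data = 30.0. No exception raised.
3. `values.append(int(data))` → values = [30, 30].
4. `except ZeroDivisionError` is skipped (no exception was raised).
Result: [30, 30]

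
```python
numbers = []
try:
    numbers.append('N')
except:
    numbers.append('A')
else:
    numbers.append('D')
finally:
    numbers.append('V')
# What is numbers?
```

Step-by-step execution trace:
1. try: `numbers.append('N')` → numbers = ['N']. No exception raised.
2. `except` is skipped.
3. `else` runs: `numbers.append('D')` → numbers = ['N', 'D'].
4. `finally` always runs: `numbers.append('V')` → numbers = ['N', 'D', 'V'].
Result: ['N', 'D', 'V']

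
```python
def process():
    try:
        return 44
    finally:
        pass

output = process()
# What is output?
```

Step-by-step execution trace:
1. `process()` enters try: `return 44` sets pending return value 44.
2. Before returning, `finally: pass` runs (no effect).
3. process() returns 44 → output = 44.
Result: 44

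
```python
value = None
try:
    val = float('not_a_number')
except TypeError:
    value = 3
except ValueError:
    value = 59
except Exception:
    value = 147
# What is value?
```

Step-by-step execution trace:
1. `val = float('not_a_number')` raises ValueError.
2. `except TypeError` does not match ValueError; skipped.
3. `except ValueError` matches → value = 59.
4. Remaining except clauses are skipped.
Result: 59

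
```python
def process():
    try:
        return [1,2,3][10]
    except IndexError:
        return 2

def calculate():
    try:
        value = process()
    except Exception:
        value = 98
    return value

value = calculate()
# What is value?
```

Step-by-step execution trace:
1. `calculate()` calls `process()`.
2. In process: `[1,2,3][10]` raises IndexError; `except IndexError` catches it → returns 2.
3. In calculate: `value = process()` → value = 2. No exception reaches calculate.
4. `except Exception` is skipped; calculate returns 2.
5. value = 2.
Result: 2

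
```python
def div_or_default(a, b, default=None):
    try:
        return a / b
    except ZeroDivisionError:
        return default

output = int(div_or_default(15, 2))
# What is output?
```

Step-by-step execution trace:
1. `div_or_default(15, 2)` enters try: `return 15 / 2` → returns 7.5. No exception raised.
2. `except ZeroDivisionError` is skipped.
3. `int(7.5)` → 7 → output = 7.
Result: 7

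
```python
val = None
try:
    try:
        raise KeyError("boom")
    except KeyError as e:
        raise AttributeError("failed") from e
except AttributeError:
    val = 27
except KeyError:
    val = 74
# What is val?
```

Step-by-step execution trace:
1. Inner try raises KeyError; inner `except KeyError as e` catches it.
2. `raise AttributeError(...) from e` raises AttributeError (KeyError is attached as __cause__, but only AttributeError is active).
3. Outer `except AttributeError` matches → val = 27.
4. `except KeyError` is not reached.
Result: 27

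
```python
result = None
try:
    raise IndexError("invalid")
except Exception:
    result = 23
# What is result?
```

Step-by-step execution trace:
1. `raise IndexError(...)` raises IndexError.
2. `except Exception` matches (IndexError is a subclass of Exception) → result = 23.
Result: 23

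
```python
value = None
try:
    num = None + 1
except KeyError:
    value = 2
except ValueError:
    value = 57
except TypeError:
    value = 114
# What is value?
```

Step-by-step execution trace:
1. `num = None + 1` raises TypeError.
2. `except KeyError` does not match TypeError; skipped.
3. `except ValueError` does not match TypeError; skipped.
4. `except TypeError` matches → value = 114.
Result: 114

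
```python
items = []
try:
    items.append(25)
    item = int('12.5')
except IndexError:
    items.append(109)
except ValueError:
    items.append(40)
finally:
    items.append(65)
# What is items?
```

Step-by-step execution trace:
1. try: `items.append(25)` → items = [25].
2. `item = int('12.5')` raises ValueError.
3. `except IndexError` does not match ValueError; skipped.
4. `except ValueError` matches → `items.append(40)` → items = [25, 40].
5. finally always runs: `items.append(65)` → items = [25, 40, 65].
Result: [25, 40, 65]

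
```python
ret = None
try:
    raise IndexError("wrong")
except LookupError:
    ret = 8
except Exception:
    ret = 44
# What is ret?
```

Step-by-step execution trace:
1. `raise IndexError(...)` raises IndexError.
2. `except LookupError` matches (IndexError is a subclass of LookupError) → ret = 8.
3. `except Exception` is not reached.
Result: 8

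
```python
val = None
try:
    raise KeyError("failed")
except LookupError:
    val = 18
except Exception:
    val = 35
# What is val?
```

Step-by-step execution trace:
1. `raise KeyError(...)` raises KeyError.
2. `except LookupError` matches (KeyError is a subclass of LookupError) → val = 18.
3. `except Exception` is not reached.
Result: 18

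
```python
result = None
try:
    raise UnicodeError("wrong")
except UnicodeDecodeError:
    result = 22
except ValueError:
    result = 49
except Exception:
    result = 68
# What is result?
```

Step-by-step execution trace:
1. `raise UnicodeError(...)` raises UnicodeError.
2. `except UnicodeDecodeError` does not match (UnicodeError is not a subclass of UnicodeDecodeError); skipped.
3. `except ValueError` matches (UnicodeError is a subclass of ValueError) → result = 49.
4. `except Exception` is not reached.
Result: 49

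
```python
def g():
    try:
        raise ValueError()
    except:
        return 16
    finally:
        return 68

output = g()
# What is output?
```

Step-by-step execution trace:
1. `g()` enters try: `raise ValueError()` raises ValueError.
2. bare `except` matches → `return 16` sets pending return value 16.
3. Before returning, `finally: return 68` runs and overrides the pending return.
4. g() returns 68 → output = 68.
Result: 68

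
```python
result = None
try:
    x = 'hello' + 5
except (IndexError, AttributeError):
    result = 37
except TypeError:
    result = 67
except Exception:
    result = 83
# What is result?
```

Step-by-step execution trace:
1. `x = 'hello' + 5` raises TypeError.
2. `except (IndexError, AttributeError)` does not match TypeError; skipped.
3. `except TypeError` matches (exact type match) → result = 67.
4. `except Exception` is not reached.
Result: 67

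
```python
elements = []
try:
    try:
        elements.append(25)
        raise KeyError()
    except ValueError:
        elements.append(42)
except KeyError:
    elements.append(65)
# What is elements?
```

Step-by-step execution trace:
1. Inner try: `elements.append(25)` → elements = [25].
2. `raise KeyError()` raises KeyError.
3. Inner `except ValueError` does not match KeyError; exception propagates to outer try.
4. Outer `except KeyError` matches → `elements.append(65)` → elements = [25, 65].
Result: [25, 65]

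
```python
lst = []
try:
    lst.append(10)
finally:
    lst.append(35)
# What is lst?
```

Step-by-step execution trace:
1. try: `lst.append(10)` → lst = [10].
2. The try body completes without raising.
3. finally always runs: `lst.append(35)` → lst = [10, 35].
Result: [10, 35]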